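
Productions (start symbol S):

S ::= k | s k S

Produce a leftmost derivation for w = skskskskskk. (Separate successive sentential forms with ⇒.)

S ⇒ skS ⇒ skskS ⇒ skskskS ⇒ skskskskS ⇒ skskskskskS ⇒ skskskskskk

S ⇒ skS   [S ::= s k S]
skS ⇒ skskS   [S ::= s k S]
skskS ⇒ skskskS   [S ::= s k S]
skskskS ⇒ skskskskS   [S ::= s k S]
skskskskS ⇒ skskskskskS   [S ::= s k S]
skskskskskS ⇒ skskskskskk   [S ::= k]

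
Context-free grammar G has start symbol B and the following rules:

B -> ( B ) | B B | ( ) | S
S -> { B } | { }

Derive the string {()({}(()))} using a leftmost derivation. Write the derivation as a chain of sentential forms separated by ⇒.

B ⇒ S ⇒ {B} ⇒ {BB} ⇒ {()B} ⇒ {()(B)} ⇒ {()(BB)} ⇒ {()(SB)} ⇒ {()({}B)} ⇒ {()({}(B))} ⇒ {()({}(()))}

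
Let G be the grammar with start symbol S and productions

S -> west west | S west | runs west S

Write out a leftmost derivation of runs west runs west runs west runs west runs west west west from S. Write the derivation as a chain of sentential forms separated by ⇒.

S ⇒ runs west S ⇒ runs west runs west S ⇒ runs west runs west runs west S ⇒ runs west runs west runs west runs west S ⇒ runs west runs west runs west runs west runs west S ⇒ runs west runs west runs west runs west runs west west west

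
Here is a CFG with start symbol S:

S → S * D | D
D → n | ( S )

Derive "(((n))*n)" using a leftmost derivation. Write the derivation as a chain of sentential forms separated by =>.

S => D => (S) => (S*D) => (D*D) => ((S)*D) => ((D)*D) => (((S))*D) => (((D))*D) => (((n))*D) => (((n))*n)

S => D   [S → D]
D => (S)   [D → ( S )]
(S) => (S*D)   [S → S * D]
(S*D) => (D*D)   [S → D]
(D*D) => ((S)*D)   [D → ( S )]
((S)*D) => ((D)*D)   [S → D]
((D)*D) => (((S))*D)   [D → ( S )]
(((S))*D) => (((D))*D)   [S → D]
(((D))*D) => (((n))*D)   [D → n]
(((n))*D) => (((n))*n)   [D → n]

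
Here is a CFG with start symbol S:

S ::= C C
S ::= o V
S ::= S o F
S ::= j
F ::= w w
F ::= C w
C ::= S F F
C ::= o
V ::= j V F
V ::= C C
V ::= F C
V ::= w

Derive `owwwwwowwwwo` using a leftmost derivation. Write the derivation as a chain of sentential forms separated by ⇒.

S ⇒ CC   [S ::= C C]
CC ⇒ SFFC   [C ::= S F F]
SFFC ⇒ CCFFC   [S ::= C C]
CCFFC ⇒ SFFCFFC   [C ::= S F F]
SFFCFFC ⇒ oVFFCFFC   [S ::= o V]
oVFFCFFC ⇒ owFFCFFC   [V ::= w]
owFFCFFC ⇒ owwwFCFFC   [F ::= w w]
owwwFCFFC ⇒ owwwwwCFFC   [F ::= w w]
owwwwwCFFC ⇒ owwwwwoFFC   [C ::= o]
owwwwwoFFC ⇒ owwwwwowwFC   [F ::= w w]
owwwwwowwFC ⇒ owwwwwowwwwC   [F ::= w w]
owwwwwowwwwC ⇒ owwwwwowwwwo   [C ::= o]

S ⇒ CC ⇒ SFFC ⇒ CCFFC ⇒ SFFCFFC ⇒ oVFFCFFC ⇒ owFFCFFC ⇒ owwwFCFFC ⇒ owwwwwCFFC ⇒ owwwwwoFFC ⇒ owwwwwowwFC ⇒ owwwwwowwwwC ⇒ owwwwwowwwwo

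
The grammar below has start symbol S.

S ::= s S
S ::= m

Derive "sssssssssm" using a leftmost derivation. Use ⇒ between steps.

S ⇒ sS ⇒ ssS ⇒ sssS ⇒ ssssS ⇒ sssssS ⇒ ssssssS ⇒ sssssssS ⇒ ssssssssS ⇒ sssssssssS ⇒ sssssssssm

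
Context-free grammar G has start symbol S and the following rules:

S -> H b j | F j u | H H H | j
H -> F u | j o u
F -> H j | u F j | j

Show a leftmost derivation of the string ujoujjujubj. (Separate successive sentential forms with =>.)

S=>Hbj=>Fubj=>Hjubj=>Fujubj=>uFjujubj=>uHjjujubj=>ujoujjujubj

S => Hbj   [S -> H b j]
Hbj => Fubj   [H -> F u]
Fubj => Hjubj   [F -> H j]
Hjubj => Fujubj   [H -> F u]
Fujubj => uFjujubj   [F -> u F j]
uFjujubj => uHjjujubj   [F -> H j]
uHjjujubj => ujoujjujubj   [H -> j o u]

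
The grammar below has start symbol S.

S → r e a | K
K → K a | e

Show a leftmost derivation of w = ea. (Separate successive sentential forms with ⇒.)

S ⇒ K ⇒ Ka ⇒ ea

S ⇒ K   [S → K]
K ⇒ Ka   [K → K a]
Ka ⇒ ea   [K → e]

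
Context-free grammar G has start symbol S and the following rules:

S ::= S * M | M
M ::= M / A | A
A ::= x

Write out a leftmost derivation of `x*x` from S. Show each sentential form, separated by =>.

S=>S*M=>M*M=>A*M=>x*M=>x*A=>x*x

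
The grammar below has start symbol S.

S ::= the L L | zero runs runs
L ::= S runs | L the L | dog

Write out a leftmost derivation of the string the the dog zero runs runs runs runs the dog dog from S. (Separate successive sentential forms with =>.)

S => the L L => the L the L L => the S runs the L L => the the L L runs the L L => the the dog L runs the L L => the the dog S runs runs the L L => the the dog zero runs runs runs runs the L L => the the dog zero runs runs runs runs the dog L => the the dog zero runs runs runs runs the dog dog

S => the L L   [S ::= the L L]
the L L => the L the L L   [L ::= L the L]
the L the L L => the S runs the L L   [L ::= S runs]
the S runs the L L => the the L L runs the L L   [S ::= the L L]
the the L L runs the L L => the the dog L runs the L L   [L ::= dog]
the the dog L runs the L L => the the dog S runs runs the L L   [L ::= S runs]
the the dog S runs runs the L L => the the dog zero runs runs runs runs the L L   [S ::= zero runs runs]
the the dog zero runs runs runs runs the L L => the the dog zero runs runs runs runs the dog L   [L ::= dog]
the the dog zero runs runs runs runs the dog L => the the dog zero runs runs runs runs the dog dog   [L ::= dog]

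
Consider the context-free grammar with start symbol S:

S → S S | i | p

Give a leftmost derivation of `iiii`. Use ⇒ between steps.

S ⇒ SS   [S → S S]
SS ⇒ iS   [S → i]
iS ⇒ iSS   [S → S S]
iSS ⇒ iSSS   [S → S S]
iSSS ⇒ iiSS   [S → i]
iiSS ⇒ iiiS   [S → i]
iiiS ⇒ iiii   [S → i]

S⇒SS⇒iS⇒iSS⇒iSSS⇒iiSS⇒iiiS⇒iiii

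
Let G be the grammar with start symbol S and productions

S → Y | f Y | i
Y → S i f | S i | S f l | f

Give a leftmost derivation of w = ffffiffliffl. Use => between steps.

S=>Y=>Sfl=>fYfl=>fSiffl=>fYiffl=>fSfliffl=>ffYfliffl=>ffSiffliffl=>fffYiffliffl=>ffffiffliffl

S => Y   [S → Y]
Y => Sfl   [Y → S f l]
Sfl => fYfl   [S → f Y]
fYfl => fSiffl   [Y → S i f]
fSiffl => fYiffl   [S → Y]
fYiffl => fSfliffl   [Y → S f l]
fSfliffl => ffYfliffl   [S → f Y]
ffYfliffl => ffSiffliffl   [Y → S i f]
ffSiffliffl => fffYiffliffl   [S → f Y]
fffYiffliffl => ffffiffliffl   [Y → f]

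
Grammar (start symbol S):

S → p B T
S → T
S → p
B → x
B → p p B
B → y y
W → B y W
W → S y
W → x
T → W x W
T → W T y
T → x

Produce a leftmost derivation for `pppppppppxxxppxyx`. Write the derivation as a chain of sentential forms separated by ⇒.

S ⇒ pBT ⇒ pppBT ⇒ pppppBT ⇒ pppppppBT ⇒ pppppppppBT ⇒ pppppppppxT ⇒ pppppppppxWxW ⇒ pppppppppxxxW ⇒ pppppppppxxxByW ⇒ pppppppppxxxppByW ⇒ pppppppppxxxppxyW ⇒ pppppppppxxxppxyx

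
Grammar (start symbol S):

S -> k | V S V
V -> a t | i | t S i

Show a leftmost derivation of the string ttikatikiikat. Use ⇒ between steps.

S⇒VSV⇒tSiSV⇒tVSViSV⇒ttSiSViSV⇒ttVSViSViSV⇒ttiSViSViSV⇒ttikViSViSV⇒ttikatiSViSV⇒ttikatikViSV⇒ttikatikiiSV⇒ttikatikiikV⇒ttikatikiikat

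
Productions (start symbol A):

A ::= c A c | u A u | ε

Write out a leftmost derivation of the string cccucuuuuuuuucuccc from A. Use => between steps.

A => cAc => ccAcc => cccAccc => cccuAuccc => cccucAcuccc => cccucuAucuccc => cccucuuAuucuccc => cccucuuuAuuucuccc => cccucuuuuAuuuucuccc => cccucuuuuuuuucuccc

A => cAc   [A ::= c A c]
cAc => ccAcc   [A ::= c A c]
ccAcc => cccAccc   [A ::= c A c]
cccAccc => cccuAuccc   [A ::= u A u]
cccuAuccc => cccucAcuccc   [A ::= c A c]
cccucAcuccc => cccucuAucuccc   [A ::= u A u]
cccucuAucuccc => cccucuuAuucuccc   [A ::= u A u]
cccucuuAuucuccc => cccucuuuAuuucuccc   [A ::= u A u]
cccucuuuAuuucuccc => cccucuuuuAuuuucuccc   [A ::= u A u]
cccucuuuuAuuuucuccc => cccucuuuuuuuucuccc   [A ::= ε]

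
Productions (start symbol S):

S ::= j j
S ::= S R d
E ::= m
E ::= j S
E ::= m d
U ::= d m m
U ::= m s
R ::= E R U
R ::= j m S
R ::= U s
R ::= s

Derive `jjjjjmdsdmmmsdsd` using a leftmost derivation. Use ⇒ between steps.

S ⇒ SRd ⇒ SRdRd ⇒ jjRdRd ⇒ jjERUdRd ⇒ jjjSRUdRd ⇒ jjjjjRUdRd ⇒ jjjjjERUUdRd ⇒ jjjjjmdRUUdRd ⇒ jjjjjmdsUUdRd ⇒ jjjjjmdsdmmUdRd ⇒ jjjjjmdsdmmmsdRd ⇒ jjjjjmdsdmmmsdsd

S ⇒ SRd   [S ::= S R d]
SRd ⇒ SRdRd   [S ::= S R d]
SRdRd ⇒ jjRdRd   [S ::= j j]
jjRdRd ⇒ jjERUdRd   [R ::= E R U]
jjERUdRd ⇒ jjjSRUdRd   [E ::= j S]
jjjSRUdRd ⇒ jjjjjRUdRd   [S ::= j j]
jjjjjRUdRd ⇒ jjjjjERUUdRd   [R ::= E R U]
jjjjjERUUdRd ⇒ jjjjjmdRUUdRd   [E ::= m d]
jjjjjmdRUUdRd ⇒ jjjjjmdsUUdRd   [R ::= s]
jjjjjmdsUUdRd ⇒ jjjjjmdsdmmUdRd   [U ::= d m m]
jjjjjmdsdmmUdRd ⇒ jjjjjmdsdmmmsdRd   [U ::= m s]
jjjjjmdsdmmmsdRd ⇒ jjjjjmdsdmmmsdsd   [R ::= s]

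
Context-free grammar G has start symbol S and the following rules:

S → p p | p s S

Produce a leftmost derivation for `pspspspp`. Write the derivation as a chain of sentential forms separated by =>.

S => psS => pspsS => pspspsS => pspspspp

S => psS   [S → p s S]
psS => pspsS   [S → p s S]
pspsS => pspspsS   [S → p s S]
pspspsS => pspspspp   [S → p p]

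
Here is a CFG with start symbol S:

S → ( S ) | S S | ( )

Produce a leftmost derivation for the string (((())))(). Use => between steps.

S => SS => (S)S => ((S))S => (((S)))S => (((())))S => (((())))()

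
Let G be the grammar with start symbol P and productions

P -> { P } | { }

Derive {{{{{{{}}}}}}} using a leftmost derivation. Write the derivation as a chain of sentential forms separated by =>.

P => {P} => {{P}} => {{{P}}} => {{{{P}}}} => {{{{{P}}}}} => {{{{{{P}}}}}} => {{{{{{{}}}}}}}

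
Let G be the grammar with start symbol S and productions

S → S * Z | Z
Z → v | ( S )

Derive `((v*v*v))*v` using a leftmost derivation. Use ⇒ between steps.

S ⇒ S*Z ⇒ Z*Z ⇒ (S)*Z ⇒ (Z)*Z ⇒ ((S))*Z ⇒ ((S*Z))*Z ⇒ ((S*Z*Z))*Z ⇒ ((Z*Z*Z))*Z ⇒ ((v*Z*Z))*Z ⇒ ((v*v*Z))*Z ⇒ ((v*v*v))*Z ⇒ ((v*v*v))*v

S ⇒ S*Z   [S → S * Z]
S*Z ⇒ Z*Z   [S → Z]
Z*Z ⇒ (S)*Z   [Z → ( S )]
(S)*Z ⇒ (Z)*Z   [S → Z]
(Z)*Z ⇒ ((S))*Z   [Z → ( S )]
((S))*Z ⇒ ((S*Z))*Z   [S → S * Z]
((S*Z))*Z ⇒ ((S*Z*Z))*Z   [S → S * Z]
((S*Z*Z))*Z ⇒ ((Z*Z*Z))*Z   [S → Z]
((Z*Z*Z))*Z ⇒ ((v*Z*Z))*Z   [Z → v]
((v*Z*Z))*Z ⇒ ((v*v*Z))*Z   [Z → v]
((v*v*Z))*Z ⇒ ((v*v*v))*Z   [Z → v]
((v*v*v))*Z ⇒ ((v*v*v))*v   [Z → v]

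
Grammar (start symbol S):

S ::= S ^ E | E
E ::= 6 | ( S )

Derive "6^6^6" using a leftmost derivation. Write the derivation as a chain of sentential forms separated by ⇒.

S ⇒ S^E ⇒ S^E^E ⇒ E^E^E ⇒ 6^E^E ⇒ 6^6^E ⇒ 6^6^6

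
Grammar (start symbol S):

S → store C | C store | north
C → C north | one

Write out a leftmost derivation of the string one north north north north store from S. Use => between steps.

S => C store => C north store => C north north store => C north north north store => C north north north north store => one north north north north store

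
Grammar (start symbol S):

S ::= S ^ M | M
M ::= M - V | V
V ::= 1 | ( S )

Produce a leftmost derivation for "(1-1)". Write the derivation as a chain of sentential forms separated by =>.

S=>M=>V=>(S)=>(M)=>(M-V)=>(V-V)=>(1-V)=>(1-1)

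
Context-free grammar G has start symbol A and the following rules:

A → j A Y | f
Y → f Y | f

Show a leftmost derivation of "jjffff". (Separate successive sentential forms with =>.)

A => jAY => jjAYY => jjfYY => jjffYY => jjfffY => jjffff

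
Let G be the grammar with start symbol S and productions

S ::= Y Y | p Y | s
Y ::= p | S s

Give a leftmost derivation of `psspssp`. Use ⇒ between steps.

S ⇒ YY ⇒ SsY ⇒ pYsY ⇒ pSssY ⇒ pYYssY ⇒ pSsYssY ⇒ pssYssY ⇒ psspssY ⇒ psspssp

S ⇒ YY   [S ::= Y Y]
YY ⇒ SsY   [Y ::= S s]
SsY ⇒ pYsY   [S ::= p Y]
pYsY ⇒ pSssY   [Y ::= S s]
pSssY ⇒ pYYssY   [S ::= Y Y]
pYYssY ⇒ pSsYssY   [Y ::= S s]
pSsYssY ⇒ pssYssY   [S ::= s]
pssYssY ⇒ psspssY   [Y ::= p]
psspssY ⇒ psspssp   [Y ::= p]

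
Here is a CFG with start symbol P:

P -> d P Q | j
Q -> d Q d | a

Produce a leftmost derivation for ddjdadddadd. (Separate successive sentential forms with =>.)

P => dPQ   [P -> d P Q]
dPQ => ddPQQ   [P -> d P Q]
ddPQQ => ddjQQ   [P -> j]
ddjQQ => ddjdQdQ   [Q -> d Q d]
ddjdQdQ => ddjdadQ   [Q -> a]
ddjdadQ => ddjdaddQd   [Q -> d Q d]
ddjdaddQd => ddjdadddQdd   [Q -> d Q d]
ddjdadddQdd => ddjdadddadd   [Q -> a]

P=>dPQ=>ddPQQ=>ddjQQ=>ddjdQdQ=>ddjdadQ=>ddjdaddQd=>ddjdadddQdd=>ddjdadddadd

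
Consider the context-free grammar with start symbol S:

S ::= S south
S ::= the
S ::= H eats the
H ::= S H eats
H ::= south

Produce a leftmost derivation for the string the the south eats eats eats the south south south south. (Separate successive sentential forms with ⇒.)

S ⇒ S south ⇒ S south south ⇒ S south south south ⇒ S south south south south ⇒ H eats the south south south south ⇒ S H eats eats the south south south south ⇒ the H eats eats the south south south south ⇒ the S H eats eats eats the south south south south ⇒ the the H eats eats eats the south south south south ⇒ the the south eats eats eats the south south south south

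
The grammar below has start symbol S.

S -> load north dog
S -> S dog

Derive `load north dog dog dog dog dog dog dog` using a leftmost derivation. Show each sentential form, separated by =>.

S => S dog => S dog dog => S dog dog dog => S dog dog dog dog => S dog dog dog dog dog => S dog dog dog dog dog dog => load north dog dog dog dog dog dog dog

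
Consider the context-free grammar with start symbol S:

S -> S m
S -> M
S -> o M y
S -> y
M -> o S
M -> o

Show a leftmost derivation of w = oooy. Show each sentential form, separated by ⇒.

S ⇒ oMy   [S -> o M y]
oMy ⇒ ooSy   [M -> o S]
ooSy ⇒ ooMy   [S -> M]
ooMy ⇒ oooy   [M -> o]

S ⇒ oMy ⇒ ooSy ⇒ ooMy ⇒ oooy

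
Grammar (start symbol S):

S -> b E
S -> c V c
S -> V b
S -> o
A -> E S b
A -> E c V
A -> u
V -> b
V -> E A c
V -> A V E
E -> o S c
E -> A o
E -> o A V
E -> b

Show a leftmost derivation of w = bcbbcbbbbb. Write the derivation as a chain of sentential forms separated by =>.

S => Vb => AVEb => EcVVEb => bcVVEb => bcbVEb => bcbAVEEb => bcbEcVVEEb => bcbbcVVEEb => bcbbcbVEEb => bcbbcbbEEb => bcbbcbbbEb => bcbbcbbbbb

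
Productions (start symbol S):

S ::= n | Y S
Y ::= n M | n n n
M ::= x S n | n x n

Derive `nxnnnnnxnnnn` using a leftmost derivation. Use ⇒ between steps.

S⇒YS⇒nMS⇒nxSnS⇒nxYSnS⇒nxnnnSnS⇒nxnnnYSnS⇒nxnnnnMSnS⇒nxnnnnnxnSnS⇒nxnnnnnxnnnS⇒nxnnnnnxnnnn

S ⇒ YS   [S ::= Y S]
YS ⇒ nMS   [Y ::= n M]
nMS ⇒ nxSnS   [M ::= x S n]
nxSnS ⇒ nxYSnS   [S ::= Y S]
nxYSnS ⇒ nxnnnSnS   [Y ::= n n n]
nxnnnSnS ⇒ nxnnnYSnS   [S ::= Y S]
nxnnnYSnS ⇒ nxnnnnMSnS   [Y ::= n M]
nxnnnnMSnS ⇒ nxnnnnnxnSnS   [M ::= n x n]
nxnnnnnxnSnS ⇒ nxnnnnnxnnnS   [S ::= n]
nxnnnnnxnnnS ⇒ nxnnnnnxnnnn   [S ::= n]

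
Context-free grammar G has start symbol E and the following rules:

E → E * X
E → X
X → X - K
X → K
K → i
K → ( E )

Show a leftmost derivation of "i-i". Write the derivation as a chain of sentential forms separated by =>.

E => X   [E → X]
X => X-K   [X → X - K]
X-K => K-K   [X → K]
K-K => i-K   [K → i]
i-K => i-i   [K → i]

E => X => X-K => K-K => i-K => i-i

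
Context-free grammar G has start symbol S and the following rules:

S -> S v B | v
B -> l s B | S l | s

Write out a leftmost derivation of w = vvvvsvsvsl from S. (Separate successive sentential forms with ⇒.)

S ⇒ SvB ⇒ vvB ⇒ vvSl ⇒ vvSvBl ⇒ vvSvBvBl ⇒ vvSvBvBvBl ⇒ vvvvBvBvBl ⇒ vvvvsvBvBl ⇒ vvvvsvsvBl ⇒ vvvvsvsvsl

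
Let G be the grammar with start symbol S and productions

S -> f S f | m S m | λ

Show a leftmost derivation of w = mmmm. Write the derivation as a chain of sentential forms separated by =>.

S => mSm => mmSmm => mmmm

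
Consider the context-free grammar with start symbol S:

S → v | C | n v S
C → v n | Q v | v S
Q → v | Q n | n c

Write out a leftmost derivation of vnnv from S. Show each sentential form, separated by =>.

S=>C=>Qv=>Qnv=>Qnnv=>vnnv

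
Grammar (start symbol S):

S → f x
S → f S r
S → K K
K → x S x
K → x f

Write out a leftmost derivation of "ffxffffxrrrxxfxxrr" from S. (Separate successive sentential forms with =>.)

S=>fSr=>ffSrr=>ffKKrr=>ffxSxKrr=>ffxfSrxKrr=>ffxffSrrxKrr=>ffxfffSrrrxKrr=>ffxffffxrrrxKrr=>ffxffffxrrrxxSxrr=>ffxffffxrrrxxfxxrr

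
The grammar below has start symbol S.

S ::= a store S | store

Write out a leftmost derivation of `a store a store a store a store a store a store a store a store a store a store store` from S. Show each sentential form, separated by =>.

S => a store S => a store a store S => a store a store a store S => a store a store a store a store S => a store a store a store a store a store S => a store a store a store a store a store a store S => a store a store a store a store a store a store a store S => a store a store a store a store a store a store a store a store S => a store a store a store a store a store a store a store a store a store S => a store a store a store a store a store a store a store a store a store a store S => a store a store a store a store a store a store a store a store a store a store store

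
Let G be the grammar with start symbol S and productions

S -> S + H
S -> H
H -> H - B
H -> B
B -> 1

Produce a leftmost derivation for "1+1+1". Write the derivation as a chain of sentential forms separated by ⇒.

S ⇒ S+H ⇒ S+H+H ⇒ H+H+H ⇒ B+H+H ⇒ 1+H+H ⇒ 1+B+H ⇒ 1+1+H ⇒ 1+1+B ⇒ 1+1+1

S ⇒ S+H   [S -> S + H]
S+H ⇒ S+H+H   [S -> S + H]
S+H+H ⇒ H+H+H   [S -> H]
H+H+H ⇒ B+H+H   [H -> B]
B+H+H ⇒ 1+H+H   [B -> 1]
1+H+H ⇒ 1+B+H   [H -> B]
1+B+H ⇒ 1+1+H   [B -> 1]
1+1+H ⇒ 1+1+B   [H -> B]
1+1+B ⇒ 1+1+1   [B -> 1]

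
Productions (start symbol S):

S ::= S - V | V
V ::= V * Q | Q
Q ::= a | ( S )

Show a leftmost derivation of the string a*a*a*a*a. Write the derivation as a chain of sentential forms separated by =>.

S => V => V*Q => V*Q*Q => V*Q*Q*Q => V*Q*Q*Q*Q => Q*Q*Q*Q*Q => a*Q*Q*Q*Q => a*a*Q*Q*Q => a*a*a*Q*Q => a*a*a*a*Q => a*a*a*a*a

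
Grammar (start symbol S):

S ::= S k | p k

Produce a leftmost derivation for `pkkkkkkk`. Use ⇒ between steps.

S⇒Sk⇒Skk⇒Skkk⇒Skkkk⇒Skkkkk⇒Skkkkkk⇒pkkkkkkk

S ⇒ Sk   [S ::= S k]
Sk ⇒ Skk   [S ::= S k]
Skk ⇒ Skkk   [S ::= S k]
Skkk ⇒ Skkkk   [S ::= S k]
Skkkk ⇒ Skkkkk   [S ::= S k]
Skkkkk ⇒ Skkkkkk   [S ::= S k]
Skkkkkk ⇒ pkkkkkkk   [S ::= p k]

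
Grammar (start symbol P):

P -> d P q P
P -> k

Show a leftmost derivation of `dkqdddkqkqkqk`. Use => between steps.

P=>dPqP=>dkqP=>dkqdPqP=>dkqddPqPqP=>dkqdddPqPqPqP=>dkqdddkqPqPqP=>dkqdddkqkqPqP=>dkqdddkqkqkqP=>dkqdddkqkqkqk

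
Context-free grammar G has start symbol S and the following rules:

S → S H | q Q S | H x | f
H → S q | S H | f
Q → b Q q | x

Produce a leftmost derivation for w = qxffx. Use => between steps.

S=>Hx=>SHx=>qQSHx=>qxSHx=>qxfHx=>qxffx

S => Hx   [S → H x]
Hx => SHx   [H → S H]
SHx => qQSHx   [S → q Q S]
qQSHx => qxSHx   [Q → x]
qxSHx => qxfHx   [S → f]
qxfHx => qxffx   [H → f]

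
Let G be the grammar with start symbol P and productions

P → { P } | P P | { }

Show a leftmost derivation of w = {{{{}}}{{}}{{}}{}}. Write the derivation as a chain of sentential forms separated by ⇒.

P ⇒ {P} ⇒ {PP} ⇒ {PPP} ⇒ {PPPP} ⇒ {{P}PPP} ⇒ {{{P}}PPP} ⇒ {{{{}}}PPP} ⇒ {{{{}}}{P}PP} ⇒ {{{{}}}{{}}PP} ⇒ {{{{}}}{{}}{P}P} ⇒ {{{{}}}{{}}{{}}P} ⇒ {{{{}}}{{}}{{}}{}}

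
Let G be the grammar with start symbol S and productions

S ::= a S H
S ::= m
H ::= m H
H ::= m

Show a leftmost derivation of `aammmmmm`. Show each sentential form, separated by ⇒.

S ⇒ aSH ⇒ aaSHH ⇒ aamHH ⇒ aammHH ⇒ aammmHH ⇒ aammmmHH ⇒ aammmmmH ⇒ aammmmmm

S ⇒ aSH   [S ::= a S H]
aSH ⇒ aaSHH   [S ::= a S H]
aaSHH ⇒ aamHH   [S ::= m]
aamHH ⇒ aammHH   [H ::= m H]
aammHH ⇒ aammmHH   [H ::= m H]
aammmHH ⇒ aammmmHH   [H ::= m H]
aammmmHH ⇒ aammmmmH   [H ::= m]
aammmmmH ⇒ aammmmmm   [H ::= m]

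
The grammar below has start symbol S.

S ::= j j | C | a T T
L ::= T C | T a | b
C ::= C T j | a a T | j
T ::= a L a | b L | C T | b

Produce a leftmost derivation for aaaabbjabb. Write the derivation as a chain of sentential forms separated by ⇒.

S ⇒ aTT   [S ::= a T T]
aTT ⇒ aCTT   [T ::= C T]
aCTT ⇒ aaaTTT   [C ::= a a T]
aaaTTT ⇒ aaaaLaTT   [T ::= a L a]
aaaaLaTT ⇒ aaaaTCaTT   [L ::= T C]
aaaaTCaTT ⇒ aaaabLCaTT   [T ::= b L]
aaaabLCaTT ⇒ aaaabbCaTT   [L ::= b]
aaaabbCaTT ⇒ aaaabbjaTT   [C ::= j]
aaaabbjaTT ⇒ aaaabbjabT   [T ::= b]
aaaabbjabT ⇒ aaaabbjabb   [T ::= b]

S ⇒ aTT ⇒ aCTT ⇒ aaaTTT ⇒ aaaaLaTT ⇒ aaaaTCaTT ⇒ aaaabLCaTT ⇒ aaaabbCaTT ⇒ aaaabbjaTT ⇒ aaaabbjabT ⇒ aaaabbjabb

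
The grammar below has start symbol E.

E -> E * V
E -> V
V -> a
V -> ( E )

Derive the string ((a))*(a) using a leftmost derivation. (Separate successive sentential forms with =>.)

E => E*V   [E -> E * V]
E*V => V*V   [E -> V]
V*V => (E)*V   [V -> ( E )]
(E)*V => (V)*V   [E -> V]
(V)*V => ((E))*V   [V -> ( E )]
((E))*V => ((V))*V   [E -> V]
((V))*V => ((a))*V   [V -> a]
((a))*V => ((a))*(E)   [V -> ( E )]
((a))*(E) => ((a))*(V)   [E -> V]
((a))*(V) => ((a))*(a)   [V -> a]

E=>E*V=>V*V=>(E)*V=>(V)*V=>((E))*V=>((V))*V=>((a))*V=>((a))*(E)=>((a))*(V)=>((a))*(a)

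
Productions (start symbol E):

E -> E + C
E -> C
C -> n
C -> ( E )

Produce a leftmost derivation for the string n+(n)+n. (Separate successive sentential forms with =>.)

E => E+C   [E -> E + C]
E+C => E+C+C   [E -> E + C]
E+C+C => C+C+C   [E -> C]
C+C+C => n+C+C   [C -> n]
n+C+C => n+(E)+C   [C -> ( E )]
n+(E)+C => n+(C)+C   [E -> C]
n+(C)+C => n+(n)+C   [C -> n]
n+(n)+C => n+(n)+n   [C -> n]

E => E+C => E+C+C => C+C+C => n+C+C => n+(E)+C => n+(C)+C => n+(n)+C => n+(n)+n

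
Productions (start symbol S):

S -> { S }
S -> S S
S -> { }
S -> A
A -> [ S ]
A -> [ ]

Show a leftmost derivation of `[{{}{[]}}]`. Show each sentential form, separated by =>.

S => A => [S] => [{S}] => [{SS}] => [{{}S}] => [{{}{S}}] => [{{}{A}}] => [{{}{[]}}]

S => A   [S -> A]
A => [S]   [A -> [ S ]]
[S] => [{S}]   [S -> { S }]
[{S}] => [{SS}]   [S -> S S]
[{SS}] => [{{}S}]   [S -> { }]
[{{}S}] => [{{}{S}}]   [S -> { S }]
[{{}{S}}] => [{{}{A}}]   [S -> A]
[{{}{A}}] => [{{}{[]}}]   [A -> [ ]]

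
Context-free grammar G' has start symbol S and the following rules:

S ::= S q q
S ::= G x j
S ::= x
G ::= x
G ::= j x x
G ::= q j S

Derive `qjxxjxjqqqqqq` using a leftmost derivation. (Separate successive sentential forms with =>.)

S => Sqq => Sqqqq => Sqqqqqq => Gxjqqqqqq => qjSxjqqqqqq => qjGxjxjqqqqqq => qjxxjxjqqqqqq

S => Sqq   [S ::= S q q]
Sqq => Sqqqq   [S ::= S q q]
Sqqqq => Sqqqqqq   [S ::= S q q]
Sqqqqqq => Gxjqqqqqq   [S ::= G x j]
Gxjqqqqqq => qjSxjqqqqqq   [G ::= q j S]
qjSxjqqqqqq => qjGxjxjqqqqqq   [S ::= G x j]
qjGxjxjqqqqqq => qjxxjxjqqqqqq   [G ::= x]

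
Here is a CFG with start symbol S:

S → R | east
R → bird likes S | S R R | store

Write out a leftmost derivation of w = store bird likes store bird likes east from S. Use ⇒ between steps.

S ⇒ R ⇒ S R R ⇒ R R R ⇒ store R R ⇒ store bird likes S R ⇒ store bird likes R R ⇒ store bird likes store R ⇒ store bird likes store bird likes S ⇒ store bird likes store bird likes east

S ⇒ R   [S → R]
R ⇒ S R R   [R → S R R]
S R R ⇒ R R R   [S → R]
R R R ⇒ store R R   [R → store]
store R R ⇒ store bird likes S R   [R → bird likes S]
store bird likes S R ⇒ store bird likes R R   [S → R]
store bird likes R R ⇒ store bird likes store R   [R → store]
store bird likes store R ⇒ store bird likes store bird likes S   [R → bird likes S]
store bird likes store bird likes S ⇒ store bird likes store bird likes east   [S → east]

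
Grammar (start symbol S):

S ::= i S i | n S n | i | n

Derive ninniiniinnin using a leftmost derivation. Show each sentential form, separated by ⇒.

S ⇒ nSn ⇒ niSin ⇒ ninSnin ⇒ ninnSnnin ⇒ ninniSinnin ⇒ ninniiSiinnin ⇒ ninniiniinnin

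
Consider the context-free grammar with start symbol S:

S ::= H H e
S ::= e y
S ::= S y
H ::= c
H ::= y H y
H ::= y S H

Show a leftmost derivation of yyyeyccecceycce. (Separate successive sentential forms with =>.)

S => HHe => ySHHe => ySyHHe => yHHeyHHe => yySHHeyHHe => yyHHeHHeyHHe => yyySHHeHHeyHHe => yyyeyHHeHHeyHHe => yyyeycHeHHeyHHe => yyyeycceHHeyHHe => yyyeyccecHeyHHe => yyyeyccecceyHHe => yyyeyccecceycHe => yyyeyccecceycce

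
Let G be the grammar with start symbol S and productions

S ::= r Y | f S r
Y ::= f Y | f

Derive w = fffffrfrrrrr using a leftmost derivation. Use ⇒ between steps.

S⇒fSr⇒ffSrr⇒fffSrrr⇒ffffSrrrr⇒fffffSrrrrr⇒fffffrYrrrrr⇒fffffrfrrrrr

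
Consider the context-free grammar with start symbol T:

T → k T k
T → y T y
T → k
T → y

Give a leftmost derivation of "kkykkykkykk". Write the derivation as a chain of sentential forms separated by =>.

T => kTk   [T → k T k]
kTk => kkTkk   [T → k T k]
kkTkk => kkyTykk   [T → y T y]
kkyTykk => kkykTkykk   [T → k T k]
kkykTkykk => kkykkTkkykk   [T → k T k]
kkykkTkkykk => kkykkykkykk   [T → y]

T => kTk => kkTkk => kkyTykk => kkykTkykk => kkykkTkkykk => kkykkykkykk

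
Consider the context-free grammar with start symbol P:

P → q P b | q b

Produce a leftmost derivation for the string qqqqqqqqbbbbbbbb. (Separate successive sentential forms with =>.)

P=>qPb=>qqPbb=>qqqPbbb=>qqqqPbbbb=>qqqqqPbbbbb=>qqqqqqPbbbbbb=>qqqqqqqPbbbbbbb=>qqqqqqqqbbbbbbbb

P => qPb   [P → q P b]
qPb => qqPbb   [P → q P b]
qqPbb => qqqPbbb   [P → q P b]
qqqPbbb => qqqqPbbbb   [P → q P b]
qqqqPbbbb => qqqqqPbbbbb   [P → q P b]
qqqqqPbbbbb => qqqqqqPbbbbbb   [P → q P b]
qqqqqqPbbbbbb => qqqqqqqPbbbbbbb   [P → q P b]
qqqqqqqPbbbbbbb => qqqqqqqqbbbbbbbb   [P → q b]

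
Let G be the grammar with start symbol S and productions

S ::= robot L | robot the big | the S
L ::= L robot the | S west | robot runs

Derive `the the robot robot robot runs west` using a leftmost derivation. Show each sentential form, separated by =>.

S => the S => the the S => the the robot L => the the robot S west => the the robot robot L west => the the robot robot robot runs west

S => the S   [S ::= the S]
the S => the the S   [S ::= the S]
the the S => the the robot L   [S ::= robot L]
the the robot L => the the robot S west   [L ::= S west]
the the robot S west => the the robot robot L west   [S ::= robot L]
the the robot robot L west => the the robot robot robot runs west   [L ::= robot runs]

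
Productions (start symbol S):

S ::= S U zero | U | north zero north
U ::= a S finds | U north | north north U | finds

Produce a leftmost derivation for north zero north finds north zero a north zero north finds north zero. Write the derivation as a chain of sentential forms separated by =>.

S => S U zero   [S ::= S U zero]
S U zero => S U zero U zero   [S ::= S U zero]
S U zero U zero => north zero north U zero U zero   [S ::= north zero north]
north zero north U zero U zero => north zero north U north zero U zero   [U ::= U north]
north zero north U north zero U zero => north zero north finds north zero U zero   [U ::= finds]
north zero north finds north zero U zero => north zero north finds north zero U north zero   [U ::= U north]
north zero north finds north zero U north zero => north zero north finds north zero a S finds north zero   [U ::= a S finds]
north zero north finds north zero a S finds north zero => north zero north finds north zero a north zero north finds north zero   [S ::= north zero north]

S => S U zero => S U zero U zero => north zero north U zero U zero => north zero north U north zero U zero => north zero north finds north zero U zero => north zero north finds north zero U north zero => north zero north finds north zero a S finds north zero => north zero north finds north zero a north zero north finds north zero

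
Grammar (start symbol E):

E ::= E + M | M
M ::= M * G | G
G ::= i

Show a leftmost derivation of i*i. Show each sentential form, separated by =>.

E=>M=>M*G=>G*G=>i*G=>i*i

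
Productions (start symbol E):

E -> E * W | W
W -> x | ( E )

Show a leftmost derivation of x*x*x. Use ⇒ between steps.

E ⇒ E*W ⇒ E*W*W ⇒ W*W*W ⇒ x*W*W ⇒ x*x*W ⇒ x*x*x

E ⇒ E*W   [E -> E * W]
E*W ⇒ E*W*W   [E -> E * W]
E*W*W ⇒ W*W*W   [E -> W]
W*W*W ⇒ x*W*W   [W -> x]
x*W*W ⇒ x*x*W   [W -> x]
x*x*W ⇒ x*x*x   [W -> x]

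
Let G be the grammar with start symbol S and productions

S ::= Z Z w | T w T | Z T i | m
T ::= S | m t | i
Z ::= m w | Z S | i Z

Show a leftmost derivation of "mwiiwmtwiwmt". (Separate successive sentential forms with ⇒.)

S⇒TwT⇒SwT⇒TwTwT⇒SwTwT⇒TwTwTwT⇒SwTwTwT⇒ZTiwTwTwT⇒mwTiwTwTwT⇒mwiiwTwTwT⇒mwiiwmtwTwT⇒mwiiwmtwiwT⇒mwiiwmtwiwmt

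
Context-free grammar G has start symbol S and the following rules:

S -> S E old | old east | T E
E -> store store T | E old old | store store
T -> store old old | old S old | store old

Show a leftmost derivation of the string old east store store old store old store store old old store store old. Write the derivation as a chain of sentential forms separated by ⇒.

S ⇒ S E old   [S -> S E old]
S E old ⇒ S E old E old   [S -> S E old]
S E old E old ⇒ old east E old E old   [S -> old east]
old east E old E old ⇒ old east store store T old E old   [E -> store store T]
old east store store T old E old ⇒ old east store store old S old old E old   [T -> old S old]
old east store store old S old old E old ⇒ old east store store old T E old old E old   [S -> T E]
old east store store old T E old old E old ⇒ old east store store old store old E old old E old   [T -> store old]
old east store store old store old E old old E old ⇒ old east store store old store old store store old old E old   [E -> store store]
old east store store old store old store store old old E old ⇒ old east store store old store old store store old old store store old   [E -> store store]

S ⇒ S E old ⇒ S E old E old ⇒ old east E old E old ⇒ old east store store T old E old ⇒ old east store store old S old old E old ⇒ old east store store old T E old old E old ⇒ old east store store old store old E old old E old ⇒ old east store store old store old store store old old E old ⇒ old east store store old store old store store old old store store old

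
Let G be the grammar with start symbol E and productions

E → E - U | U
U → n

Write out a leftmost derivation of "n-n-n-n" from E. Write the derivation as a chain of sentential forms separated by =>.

E=>E-U=>E-U-U=>E-U-U-U=>U-U-U-U=>n-U-U-U=>n-n-U-U=>n-n-n-U=>n-n-n-n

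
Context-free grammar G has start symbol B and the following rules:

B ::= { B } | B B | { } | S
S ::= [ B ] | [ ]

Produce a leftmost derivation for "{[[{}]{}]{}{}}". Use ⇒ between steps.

B ⇒ {B}   [B ::= { B }]
{B} ⇒ {BB}   [B ::= B B]
{BB} ⇒ {BBB}   [B ::= B B]
{BBB} ⇒ {SBB}   [B ::= S]
{SBB} ⇒ {[B]BB}   [S ::= [ B ]]
{[B]BB} ⇒ {[BB]BB}   [B ::= B B]
{[BB]BB} ⇒ {[SB]BB}   [B ::= S]
{[SB]BB} ⇒ {[[B]B]BB}   [S ::= [ B ]]
{[[B]B]BB} ⇒ {[[{}]B]BB}   [B ::= { }]
{[[{}]B]BB} ⇒ {[[{}]{}]BB}   [B ::= { }]
{[[{}]{}]BB} ⇒ {[[{}]{}]{}B}   [B ::= { }]
{[[{}]{}]{}B} ⇒ {[[{}]{}]{}{}}   [B ::= { }]

B ⇒ {B} ⇒ {BB} ⇒ {BBB} ⇒ {SBB} ⇒ {[B]BB} ⇒ {[BB]BB} ⇒ {[SB]BB} ⇒ {[[B]B]BB} ⇒ {[[{}]B]BB} ⇒ {[[{}]{}]BB} ⇒ {[[{}]{}]{}B} ⇒ {[[{}]{}]{}{}}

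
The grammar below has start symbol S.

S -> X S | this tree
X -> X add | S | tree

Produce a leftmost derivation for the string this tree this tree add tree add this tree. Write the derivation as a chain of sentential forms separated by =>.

S => X S => X add S => S add S => X S add S => S S add S => this tree S add S => this tree this tree add S => this tree this tree add X S => this tree this tree add X add S => this tree this tree add tree add S => this tree this tree add tree add this tree

S => X S   [S -> X S]
X S => X add S   [X -> X add]
X add S => S add S   [X -> S]
S add S => X S add S   [S -> X S]
X S add S => S S add S   [X -> S]
S S add S => this tree S add S   [S -> this tree]
this tree S add S => this tree this tree add S   [S -> this tree]
this tree this tree add S => this tree this tree add X S   [S -> X S]
this tree this tree add X S => this tree this tree add X add S   [X -> X add]
this tree this tree add X add S => this tree this tree add tree add S   [X -> tree]
this tree this tree add tree add S => this tree this tree add tree add this tree   [S -> this tree]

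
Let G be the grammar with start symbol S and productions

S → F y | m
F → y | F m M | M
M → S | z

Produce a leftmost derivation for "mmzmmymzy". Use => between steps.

S => Fy => FmMy => FmMmMy => MmMmMy => SmMmMy => mmMmMy => mmSmMy => mmFymMy => mmFmMymMy => mmMmMymMy => mmzmMymMy => mmzmSymMy => mmzmmymMy => mmzmmymzy

S => Fy   [S → F y]
Fy => FmMy   [F → F m M]
FmMy => FmMmMy   [F → F m M]
FmMmMy => MmMmMy   [F → M]
MmMmMy => SmMmMy   [M → S]
SmMmMy => mmMmMy   [S → m]
mmMmMy => mmSmMy   [M → S]
mmSmMy => mmFymMy   [S → F y]
mmFymMy => mmFmMymMy   [F → F m M]
mmFmMymMy => mmMmMymMy   [F → M]
mmMmMymMy => mmzmMymMy   [M → z]
mmzmMymMy => mmzmSymMy   [M → S]
mmzmSymMy => mmzmmymMy   [S → m]
mmzmmymMy => mmzmmymzy   [M → z]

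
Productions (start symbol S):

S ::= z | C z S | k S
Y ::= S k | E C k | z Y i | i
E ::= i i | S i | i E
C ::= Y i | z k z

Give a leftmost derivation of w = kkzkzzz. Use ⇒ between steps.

S ⇒ kS ⇒ kkS ⇒ kkCzS ⇒ kkzkzzS ⇒ kkzkzzz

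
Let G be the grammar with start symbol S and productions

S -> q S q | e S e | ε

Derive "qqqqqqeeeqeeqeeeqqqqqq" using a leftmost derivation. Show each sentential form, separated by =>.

S => qSq => qqSqq => qqqSqqq => qqqqSqqqq => qqqqqSqqqqq => qqqqqqSqqqqqq => qqqqqqeSeqqqqqq => qqqqqqeeSeeqqqqqq => qqqqqqeeeSeeeqqqqqq => qqqqqqeeeqSqeeeqqqqqq => qqqqqqeeeqeSeqeeeqqqqqq => qqqqqqeeeqeeqeeeqqqqqq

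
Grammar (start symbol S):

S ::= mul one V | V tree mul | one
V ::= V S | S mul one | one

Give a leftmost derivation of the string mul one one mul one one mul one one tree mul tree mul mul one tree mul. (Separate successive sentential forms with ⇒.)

S ⇒ V tree mul ⇒ S mul one tree mul ⇒ V tree mul mul one tree mul ⇒ V S tree mul mul one tree mul ⇒ S mul one S tree mul mul one tree mul ⇒ mul one V mul one S tree mul mul one tree mul ⇒ mul one V S mul one S tree mul mul one tree mul ⇒ mul one S mul one S mul one S tree mul mul one tree mul ⇒ mul one one mul one S mul one S tree mul mul one tree mul ⇒ mul one one mul one one mul one S tree mul mul one tree mul ⇒ mul one one mul one one mul one V tree mul tree mul mul one tree mul ⇒ mul one one mul one one mul one one tree mul tree mul mul one tree mul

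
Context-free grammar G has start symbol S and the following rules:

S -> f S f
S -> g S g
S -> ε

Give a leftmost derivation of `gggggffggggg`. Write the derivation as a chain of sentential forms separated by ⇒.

S⇒gSg⇒ggSgg⇒gggSggg⇒ggggSgggg⇒gggggSggggg⇒gggggfSfggggg⇒gggggffggggg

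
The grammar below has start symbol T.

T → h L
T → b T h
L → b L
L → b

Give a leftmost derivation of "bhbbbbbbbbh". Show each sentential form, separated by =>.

T => bTh   [T → b T h]
bTh => bhLh   [T → h L]
bhLh => bhbLh   [L → b L]
bhbLh => bhbbLh   [L → b L]
bhbbLh => bhbbbLh   [L → b L]
bhbbbLh => bhbbbbLh   [L → b L]
bhbbbbLh => bhbbbbbLh   [L → b L]
bhbbbbbLh => bhbbbbbbLh   [L → b L]
bhbbbbbbLh => bhbbbbbbbLh   [L → b L]
bhbbbbbbbLh => bhbbbbbbbbh   [L → b]

T => bTh => bhLh => bhbLh => bhbbLh => bhbbbLh => bhbbbbLh => bhbbbbbLh => bhbbbbbbLh => bhbbbbbbbLh => bhbbbbbbbbh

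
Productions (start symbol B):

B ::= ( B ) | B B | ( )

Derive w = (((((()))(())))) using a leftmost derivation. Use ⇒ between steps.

B⇒(B)⇒((B))⇒(((B)))⇒(((BB)))⇒((((B)B)))⇒(((((B))B)))⇒(((((()))B)))⇒(((((()))(B))))⇒(((((()))(()))))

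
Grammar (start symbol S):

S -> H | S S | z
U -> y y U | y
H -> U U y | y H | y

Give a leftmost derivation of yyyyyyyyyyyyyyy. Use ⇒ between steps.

S⇒H⇒UUy⇒yyUUy⇒yyyyUUy⇒yyyyyyUUy⇒yyyyyyyyUUy⇒yyyyyyyyyyUUy⇒yyyyyyyyyyyUy⇒yyyyyyyyyyyyyUy⇒yyyyyyyyyyyyyyy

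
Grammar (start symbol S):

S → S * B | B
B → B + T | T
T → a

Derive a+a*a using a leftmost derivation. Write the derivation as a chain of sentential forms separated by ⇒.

S ⇒ S*B   [S → S * B]
S*B ⇒ B*B   [S → B]
B*B ⇒ B+T*B   [B → B + T]
B+T*B ⇒ T+T*B   [B → T]
T+T*B ⇒ a+T*B   [T → a]
a+T*B ⇒ a+a*B   [T → a]
a+a*B ⇒ a+a*T   [B → T]
a+a*T ⇒ a+a*a   [T → a]

S⇒S*B⇒B*B⇒B+T*B⇒T+T*B⇒a+T*B⇒a+a*B⇒a+a*T⇒a+a*a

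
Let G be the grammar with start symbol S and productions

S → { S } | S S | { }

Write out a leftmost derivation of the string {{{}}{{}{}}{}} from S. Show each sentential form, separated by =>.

S => {S}   [S → { S }]
{S} => {SS}   [S → S S]
{SS} => {SSS}   [S → S S]
{SSS} => {{S}SS}   [S → { S }]
{{S}SS} => {{{}}SS}   [S → { }]
{{{}}SS} => {{{}}{S}S}   [S → { S }]
{{{}}{S}S} => {{{}}{SS}S}   [S → S S]
{{{}}{SS}S} => {{{}}{{}S}S}   [S → { }]
{{{}}{{}S}S} => {{{}}{{}{}}S}   [S → { }]
{{{}}{{}{}}S} => {{{}}{{}{}}{}}   [S → { }]

S => {S} => {SS} => {SSS} => {{S}SS} => {{{}}SS} => {{{}}{S}S} => {{{}}{SS}S} => {{{}}{{}S}S} => {{{}}{{}{}}S} => {{{}}{{}{}}{}}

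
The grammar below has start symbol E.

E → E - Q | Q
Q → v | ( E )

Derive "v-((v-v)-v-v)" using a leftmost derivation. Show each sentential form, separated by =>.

E => E-Q => Q-Q => v-Q => v-(E) => v-(E-Q) => v-(E-Q-Q) => v-(Q-Q-Q) => v-((E)-Q-Q) => v-((E-Q)-Q-Q) => v-((Q-Q)-Q-Q) => v-((v-Q)-Q-Q) => v-((v-v)-Q-Q) => v-((v-v)-v-Q) => v-((v-v)-v-v)

E => E-Q   [E → E - Q]
E-Q => Q-Q   [E → Q]
Q-Q => v-Q   [Q → v]
v-Q => v-(E)   [Q → ( E )]
v-(E) => v-(E-Q)   [E → E - Q]
v-(E-Q) => v-(E-Q-Q)   [E → E - Q]
v-(E-Q-Q) => v-(Q-Q-Q)   [E → Q]
v-(Q-Q-Q) => v-((E)-Q-Q)   [Q → ( E )]
v-((E)-Q-Q) => v-((E-Q)-Q-Q)   [E → E - Q]
v-((E-Q)-Q-Q) => v-((Q-Q)-Q-Q)   [E → Q]
v-((Q-Q)-Q-Q) => v-((v-Q)-Q-Q)   [Q → v]
v-((v-Q)-Q-Q) => v-((v-v)-Q-Q)   [Q → v]
v-((v-v)-Q-Q) => v-((v-v)-v-Q)   [Q → v]
v-((v-v)-v-Q) => v-((v-v)-v-v)   [Q → v]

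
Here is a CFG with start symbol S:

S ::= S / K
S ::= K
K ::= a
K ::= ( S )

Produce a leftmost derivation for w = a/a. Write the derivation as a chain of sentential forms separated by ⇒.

S ⇒ S/K   [S ::= S / K]
S/K ⇒ K/K   [S ::= K]
K/K ⇒ a/K   [K ::= a]
a/K ⇒ a/a   [K ::= a]

S ⇒ S/K ⇒ K/K ⇒ a/K ⇒ a/a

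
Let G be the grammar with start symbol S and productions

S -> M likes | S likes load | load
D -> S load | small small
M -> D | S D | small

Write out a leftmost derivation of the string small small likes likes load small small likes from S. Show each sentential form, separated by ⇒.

S ⇒ M likes ⇒ S D likes ⇒ S likes load D likes ⇒ M likes likes load D likes ⇒ D likes likes load D likes ⇒ small small likes likes load D likes ⇒ small small likes likes load small small likes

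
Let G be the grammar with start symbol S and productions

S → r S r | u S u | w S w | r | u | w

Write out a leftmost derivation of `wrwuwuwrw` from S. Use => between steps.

S => wSw => wrSrw => wrwSwrw => wrwuSuwrw => wrwuwuwrw

S => wSw   [S → w S w]
wSw => wrSrw   [S → r S r]
wrSrw => wrwSwrw   [S → w S w]
wrwSwrw => wrwuSuwrw   [S → u S u]
wrwuSuwrw => wrwuwuwrw   [S → w]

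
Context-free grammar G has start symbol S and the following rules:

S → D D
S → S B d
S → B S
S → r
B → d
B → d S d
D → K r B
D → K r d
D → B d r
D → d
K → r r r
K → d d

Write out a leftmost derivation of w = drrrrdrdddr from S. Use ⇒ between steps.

S⇒BS⇒dS⇒dDD⇒dKrBD⇒drrrrBD⇒drrrrdSdD⇒drrrrdrdD⇒drrrrdrdBdr⇒drrrrdrdddr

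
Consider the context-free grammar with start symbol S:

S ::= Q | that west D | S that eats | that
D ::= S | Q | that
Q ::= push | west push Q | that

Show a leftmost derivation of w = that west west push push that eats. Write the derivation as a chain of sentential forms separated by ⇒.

S ⇒ S that eats ⇒ that west D that eats ⇒ that west Q that eats ⇒ that west west push Q that eats ⇒ that west west push push that eats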